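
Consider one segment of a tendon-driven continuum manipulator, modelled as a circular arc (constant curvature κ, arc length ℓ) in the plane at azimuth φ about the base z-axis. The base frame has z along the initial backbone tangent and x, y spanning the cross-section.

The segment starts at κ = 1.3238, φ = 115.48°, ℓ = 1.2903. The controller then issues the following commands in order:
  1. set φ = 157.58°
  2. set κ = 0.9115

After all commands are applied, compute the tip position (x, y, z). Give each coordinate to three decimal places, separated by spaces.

initial: κ=1.3238, φ=115.48°, ℓ=1.2903
cmd 1: set φ=157.58° → (κ,φ,ℓ)=(1.3238,157.58°,1.2903) → tip=(-0.7939,0.3275,0.7483)
cmd 2: set κ=0.9115 → (κ,φ,ℓ)=(0.9115,157.58°,1.2903) → tip=(-0.6242,0.2575,1.0127)

-0.624 0.258 1.013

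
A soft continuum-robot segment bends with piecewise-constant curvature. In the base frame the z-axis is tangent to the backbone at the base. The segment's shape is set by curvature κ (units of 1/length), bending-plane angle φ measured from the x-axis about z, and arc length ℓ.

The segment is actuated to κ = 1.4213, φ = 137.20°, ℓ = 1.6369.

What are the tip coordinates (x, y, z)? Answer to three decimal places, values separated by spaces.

θ = κ·ℓ = 1.4213 × 1.6369 = 2.32653 rad
ρ = (1 − cos θ)/κ = (1 − -0.68582)/1.4213 = 1.18611
z = sin θ / κ = 0.72777/1.4213 = 0.51205
x = ρ cos φ = 1.18611 × cos(137.20°) = -0.87029
y = ρ sin φ = 1.18611 × sin(137.20°) = 0.80589

-0.870 0.806 0.512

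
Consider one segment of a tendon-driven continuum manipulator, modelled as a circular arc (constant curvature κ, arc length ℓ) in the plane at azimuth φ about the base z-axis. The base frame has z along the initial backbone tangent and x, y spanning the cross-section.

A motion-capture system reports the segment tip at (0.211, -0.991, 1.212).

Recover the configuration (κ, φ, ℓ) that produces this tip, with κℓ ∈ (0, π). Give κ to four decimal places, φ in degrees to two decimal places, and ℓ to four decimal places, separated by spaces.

0.8120 282.02 1.7150

ρ = √(x²+y²) = √(0.211² + -0.991²) = 1.01321
φ = atan2(y, x) mod 360° = atan2(-0.991, 0.211) = 282.0197°
|p|² = ρ² + z² = 1.01321² + 1.212² = 2.49555
κ = 2ρ / |p|² = 2×1.01321 / 2.49555 = 0.81202
θ = 2·atan2(ρ, z) = 2·atan2(1.01321, 1.212) = 1.39260 rad
ℓ = θ/κ = 1.39260/0.81202 = 1.71499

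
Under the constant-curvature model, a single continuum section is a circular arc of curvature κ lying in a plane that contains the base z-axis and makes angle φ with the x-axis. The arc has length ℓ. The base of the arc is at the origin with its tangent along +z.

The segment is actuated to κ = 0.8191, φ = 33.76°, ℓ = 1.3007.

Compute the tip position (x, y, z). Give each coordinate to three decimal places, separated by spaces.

0.524 0.350 1.068

θ = κ·ℓ = 0.8191 × 1.3007 = 1.06540 rad
ρ = (1 − cos θ)/κ = (1 − 0.48415)/0.8191 = 0.62977
z = sin θ / κ = 0.87498/0.8191 = 1.06823
x = ρ cos φ = 0.62977 × cos(33.76°) = 0.52358
y = ρ sin φ = 0.62977 × sin(33.76°) = 0.34998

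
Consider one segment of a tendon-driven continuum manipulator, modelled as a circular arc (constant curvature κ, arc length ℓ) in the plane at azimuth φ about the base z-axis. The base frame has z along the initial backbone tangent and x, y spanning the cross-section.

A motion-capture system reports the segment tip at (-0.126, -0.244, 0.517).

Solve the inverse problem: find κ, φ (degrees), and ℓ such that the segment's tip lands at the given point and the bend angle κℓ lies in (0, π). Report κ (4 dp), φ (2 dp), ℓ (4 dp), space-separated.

1.6026 242.69 0.6093

ρ = √(x²+y²) = √(-0.126² + -0.244²) = 0.27461
φ = atan2(y, x) mod 360° = atan2(-0.244, -0.126) = 242.6885°
|p|² = ρ² + z² = 0.27461² + 0.517² = 0.34270
κ = 2ρ / |p|² = 2×0.27461 / 0.34270 = 1.60264
θ = 2·atan2(ρ, z) = 2·atan2(0.27461, 0.517) = 0.97654 rad
ℓ = θ/κ = 0.97654/1.60264 = 0.60933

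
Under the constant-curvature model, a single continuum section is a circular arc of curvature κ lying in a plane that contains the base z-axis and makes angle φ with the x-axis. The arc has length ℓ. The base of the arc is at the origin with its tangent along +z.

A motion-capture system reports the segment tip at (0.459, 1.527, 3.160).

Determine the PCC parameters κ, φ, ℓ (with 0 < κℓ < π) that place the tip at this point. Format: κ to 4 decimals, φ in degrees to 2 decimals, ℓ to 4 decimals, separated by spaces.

0.2545 73.27 3.6717

ρ = √(x²+y²) = √(0.459² + 1.527²) = 1.59449
φ = atan2(y, x) mod 360° = atan2(1.527, 0.459) = 73.2698°
|p|² = ρ² + z² = 1.59449² + 3.160² = 12.52801
κ = 2ρ / |p|² = 2×1.59449 / 12.52801 = 0.25455
θ = 2·atan2(ρ, z) = 2·atan2(1.59449, 3.160) = 0.93462 rad
ℓ = θ/κ = 0.93462/0.25455 = 3.67168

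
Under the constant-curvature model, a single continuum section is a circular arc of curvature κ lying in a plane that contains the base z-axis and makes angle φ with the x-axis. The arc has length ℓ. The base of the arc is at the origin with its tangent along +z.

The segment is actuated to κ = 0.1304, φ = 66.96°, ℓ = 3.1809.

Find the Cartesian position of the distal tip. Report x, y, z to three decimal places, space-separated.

0.255 0.598 3.090

θ = κ·ℓ = 0.1304 × 3.1809 = 0.41479 rad
ρ = (1 − cos θ)/κ = (1 − 0.91520)/0.1304 = 0.65030
z = sin θ / κ = 0.40300/0.1304 = 3.09047
x = ρ cos φ = 0.65030 × cos(66.96°) = 0.25451
y = ρ sin φ = 0.65030 × sin(66.96°) = 0.59842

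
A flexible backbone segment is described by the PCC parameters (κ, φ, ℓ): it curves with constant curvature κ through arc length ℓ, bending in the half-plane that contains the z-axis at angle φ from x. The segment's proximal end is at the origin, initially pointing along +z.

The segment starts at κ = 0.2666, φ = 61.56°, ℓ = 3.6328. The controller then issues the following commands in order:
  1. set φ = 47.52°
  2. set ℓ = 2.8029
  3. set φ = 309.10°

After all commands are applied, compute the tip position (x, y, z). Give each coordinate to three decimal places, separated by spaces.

initial: κ=0.2666, φ=61.56°, ℓ=3.6328
cmd 1: set φ=47.52° → (κ,φ,ℓ)=(0.2666,47.52°,3.6328) → tip=(1.0980,1.1991,3.0909)
cmd 2: set ℓ=2.8029 → (κ,φ,ℓ)=(0.2666,47.52°,2.8029) → tip=(0.6749,0.7371,2.5492)
cmd 3: set φ=309.10° → (κ,φ,ℓ)=(0.2666,309.10°,2.8029) → tip=(0.6303,-0.7756,2.5492)

0.630 -0.776 2.549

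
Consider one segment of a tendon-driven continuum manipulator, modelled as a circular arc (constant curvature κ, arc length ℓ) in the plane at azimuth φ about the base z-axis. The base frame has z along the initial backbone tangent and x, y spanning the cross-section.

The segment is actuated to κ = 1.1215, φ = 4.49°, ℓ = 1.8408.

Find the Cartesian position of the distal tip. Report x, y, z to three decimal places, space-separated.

θ = κ·ℓ = 1.1215 × 1.8408 = 2.06446 rad
ρ = (1 − cos θ)/κ = (1 − -0.47385)/1.1215 = 1.31418
z = sin θ / κ = 0.88060/1.1215 = 0.78520
x = ρ cos φ = 1.31418 × cos(4.49°) = 1.31015
y = ρ sin φ = 1.31418 × sin(4.49°) = 0.10288

1.310 0.103 0.785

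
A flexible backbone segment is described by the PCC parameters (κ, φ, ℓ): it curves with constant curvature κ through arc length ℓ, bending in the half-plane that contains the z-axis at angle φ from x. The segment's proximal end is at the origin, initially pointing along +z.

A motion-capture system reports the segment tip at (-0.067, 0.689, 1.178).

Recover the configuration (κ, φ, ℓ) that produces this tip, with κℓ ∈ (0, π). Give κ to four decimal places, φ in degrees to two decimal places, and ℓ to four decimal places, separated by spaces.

0.7416 95.55 1.4328

ρ = √(x²+y²) = √(-0.067² + 0.689²) = 0.69225
φ = atan2(y, x) mod 360° = atan2(0.689, -0.067) = 95.5541°
|p|² = ρ² + z² = 0.69225² + 1.178² = 1.86689
κ = 2ρ / |p|² = 2×0.69225 / 1.86689 = 0.74161
θ = 2·atan2(ρ, z) = 2·atan2(0.69225, 1.178) = 1.06258 rad
ℓ = θ/κ = 1.06258/0.74161 = 1.43280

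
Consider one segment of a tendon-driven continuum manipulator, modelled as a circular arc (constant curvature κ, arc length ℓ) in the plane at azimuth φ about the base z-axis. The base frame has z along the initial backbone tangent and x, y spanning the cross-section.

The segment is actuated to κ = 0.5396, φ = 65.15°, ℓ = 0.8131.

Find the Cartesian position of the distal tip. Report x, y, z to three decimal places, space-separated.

θ = κ·ℓ = 0.5396 × 0.8131 = 0.43875 rad
ρ = (1 − cos θ)/κ = (1 − 0.90528)/0.5396 = 0.17553
z = sin θ / κ = 0.42481/0.5396 = 0.78726
x = ρ cos φ = 0.17553 × cos(65.15°) = 0.07377
y = ρ sin φ = 0.17553 × sin(65.15°) = 0.15928

0.074 0.159 0.787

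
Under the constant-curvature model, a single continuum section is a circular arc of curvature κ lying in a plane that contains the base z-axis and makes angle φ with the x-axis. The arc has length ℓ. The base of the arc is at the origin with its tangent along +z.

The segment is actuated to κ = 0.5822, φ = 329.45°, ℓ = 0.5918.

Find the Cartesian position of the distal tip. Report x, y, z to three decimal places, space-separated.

0.087 -0.051 0.580

θ = κ·ℓ = 0.5822 × 0.5918 = 0.34455 rad
ρ = (1 − cos θ)/κ = (1 − 0.94123)/0.5822 = 0.10095
z = sin θ / κ = 0.33777/0.5822 = 0.58016
x = ρ cos φ = 0.10095 × cos(329.45°) = 0.08693
y = ρ sin φ = 0.10095 × sin(329.45°) = -0.05131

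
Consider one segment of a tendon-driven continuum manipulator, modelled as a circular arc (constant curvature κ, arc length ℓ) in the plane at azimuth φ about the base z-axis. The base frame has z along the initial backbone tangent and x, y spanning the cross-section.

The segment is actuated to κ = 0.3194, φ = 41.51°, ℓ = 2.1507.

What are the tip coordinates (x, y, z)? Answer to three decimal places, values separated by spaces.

0.532 0.471 1.986

θ = κ·ℓ = 0.3194 × 2.1507 = 0.68693 rad
ρ = (1 − cos θ)/κ = (1 − 0.77319)/0.3194 = 0.71010
z = sin θ / κ = 0.63417/0.3194 = 1.98550
x = ρ cos φ = 0.71010 × cos(41.51°) = 0.53175
y = ρ sin φ = 0.71010 × sin(41.51°) = 0.47062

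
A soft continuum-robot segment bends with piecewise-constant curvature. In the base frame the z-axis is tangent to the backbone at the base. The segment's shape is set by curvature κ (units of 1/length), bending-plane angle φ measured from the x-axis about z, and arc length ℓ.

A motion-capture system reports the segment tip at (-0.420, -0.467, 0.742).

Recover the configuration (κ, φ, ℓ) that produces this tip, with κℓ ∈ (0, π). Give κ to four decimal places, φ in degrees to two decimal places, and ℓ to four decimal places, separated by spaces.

1.3292 228.03 1.0569

ρ = √(x²+y²) = √(-0.420² + -0.467²) = 0.62808
φ = atan2(y, x) mod 360° = atan2(-0.467, -0.420) = 228.0331°
|p|² = ρ² + z² = 0.62808² + 0.742² = 0.94505
κ = 2ρ / |p|² = 2×0.62808 / 0.94505 = 1.32920
θ = 2·atan2(ρ, z) = 2·atan2(0.62808, 0.742) = 1.40489 rad
ℓ = θ/κ = 1.40489/1.32920 = 1.05694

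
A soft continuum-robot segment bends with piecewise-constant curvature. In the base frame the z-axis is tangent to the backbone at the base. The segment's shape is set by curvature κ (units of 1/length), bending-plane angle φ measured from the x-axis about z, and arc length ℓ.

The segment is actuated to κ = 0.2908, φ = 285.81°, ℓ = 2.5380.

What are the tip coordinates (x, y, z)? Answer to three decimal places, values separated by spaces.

θ = κ·ℓ = 0.2908 × 2.5380 = 0.73805 rad
ρ = (1 − cos θ)/κ = (1 − 0.73978)/0.2908 = 0.89484
z = sin θ / κ = 0.67285/0.2908 = 2.31378
x = ρ cos φ = 0.89484 × cos(285.81°) = 0.24380
y = ρ sin φ = 0.89484 × sin(285.81°) = -0.86098

0.244 -0.861 2.314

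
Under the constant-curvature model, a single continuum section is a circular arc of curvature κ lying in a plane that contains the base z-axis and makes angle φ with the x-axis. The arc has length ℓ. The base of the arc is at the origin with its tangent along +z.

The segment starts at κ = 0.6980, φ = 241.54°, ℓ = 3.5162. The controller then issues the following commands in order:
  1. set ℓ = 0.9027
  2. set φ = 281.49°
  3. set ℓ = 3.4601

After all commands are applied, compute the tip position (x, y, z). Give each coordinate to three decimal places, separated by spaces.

0.499 -2.453 0.952

initial: κ=0.6980, φ=241.54°, ℓ=3.5162
cmd 1: set ℓ=0.9027 → (κ,φ,ℓ)=(0.6980,241.54°,0.9027) → tip=(-0.1311,-0.2419,0.8441)
cmd 2: set φ=281.49° → (κ,φ,ℓ)=(0.6980,281.49°,0.9027) → tip=(0.0548,-0.2696,0.8441)
cmd 3: set ℓ=3.4601 → (κ,φ,ℓ)=(0.6980,281.49°,3.4601) → tip=(0.4987,-2.4535,0.9516)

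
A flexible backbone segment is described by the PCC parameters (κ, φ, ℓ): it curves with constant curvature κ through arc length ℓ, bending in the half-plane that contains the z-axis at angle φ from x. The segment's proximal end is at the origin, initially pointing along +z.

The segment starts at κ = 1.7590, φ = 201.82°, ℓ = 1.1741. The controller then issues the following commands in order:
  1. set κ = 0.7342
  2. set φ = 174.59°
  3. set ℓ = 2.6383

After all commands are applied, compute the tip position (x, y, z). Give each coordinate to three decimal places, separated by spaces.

initial: κ=1.7590, φ=201.82°, ℓ=1.1741
cmd 1: set κ=0.7342 → (κ,φ,ℓ)=(0.7342,201.82°,1.1741) → tip=(-0.4414,-0.1767,1.0340)
cmd 2: set φ=174.59° → (κ,φ,ℓ)=(0.7342,174.59°,1.1741) → tip=(-0.4734,0.0448,1.0340)
cmd 3: set ℓ=2.6383 → (κ,φ,ℓ)=(0.7342,174.59°,2.6383) → tip=(-1.8415,0.1744,1.2717)

-1.842 0.174 1.272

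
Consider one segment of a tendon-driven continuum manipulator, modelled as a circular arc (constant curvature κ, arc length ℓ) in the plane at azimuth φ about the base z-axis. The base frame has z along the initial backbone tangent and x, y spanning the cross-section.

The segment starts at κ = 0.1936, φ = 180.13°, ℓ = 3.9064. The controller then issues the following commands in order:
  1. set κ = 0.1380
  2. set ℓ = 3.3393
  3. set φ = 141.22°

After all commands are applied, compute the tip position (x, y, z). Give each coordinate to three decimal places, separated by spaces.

initial: κ=0.1936, φ=180.13°, ℓ=3.9064
cmd 1: set κ=0.1380 → (κ,φ,ℓ)=(0.1380,180.13°,3.9064) → tip=(-1.0277,-0.0023,3.7199)
cmd 2: set ℓ=3.3393 → (κ,φ,ℓ)=(0.1380,180.13°,3.3393) → tip=(-0.7559,-0.0017,3.2224)
cmd 3: set φ=141.22° → (κ,φ,ℓ)=(0.1380,141.22°,3.3393) → tip=(-0.5893,0.4734,3.2224)

-0.589 0.473 3.222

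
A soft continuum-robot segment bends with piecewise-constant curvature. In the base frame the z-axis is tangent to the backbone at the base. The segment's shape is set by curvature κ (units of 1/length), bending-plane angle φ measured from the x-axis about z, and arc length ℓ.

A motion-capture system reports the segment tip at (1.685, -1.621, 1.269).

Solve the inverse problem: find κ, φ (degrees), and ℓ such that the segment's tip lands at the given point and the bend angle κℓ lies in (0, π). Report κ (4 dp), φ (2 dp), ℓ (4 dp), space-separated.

ρ = √(x²+y²) = √(1.685² + -1.621²) = 2.33813
φ = atan2(y, x) mod 360° = atan2(-1.621, 1.685) = 316.1090°
|p|² = ρ² + z² = 2.33813² + 1.269² = 7.07723
κ = 2ρ / |p|² = 2×2.33813 / 7.07723 = 0.66075
θ = 2·atan2(ρ, z) = 2·atan2(2.33813, 1.269) = 2.14709 rad
ℓ = θ/κ = 2.14709/0.66075 = 3.24948

0.6607 316.11 3.2495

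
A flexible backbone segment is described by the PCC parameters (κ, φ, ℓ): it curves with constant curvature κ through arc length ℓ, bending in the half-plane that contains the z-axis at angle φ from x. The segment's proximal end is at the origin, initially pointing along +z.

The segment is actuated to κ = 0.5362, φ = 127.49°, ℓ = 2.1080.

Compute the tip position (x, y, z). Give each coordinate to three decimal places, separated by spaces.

-0.651 0.849 1.687

θ = κ·ℓ = 0.5362 × 2.1080 = 1.13031 rad
ρ = (1 − cos θ)/κ = (1 − 0.42638)/0.5362 = 1.06979
z = sin θ / κ = 0.90454/0.5362 = 1.68695
x = ρ cos φ = 1.06979 × cos(127.49°) = -0.65110
y = ρ sin φ = 1.06979 × sin(127.49°) = 0.84883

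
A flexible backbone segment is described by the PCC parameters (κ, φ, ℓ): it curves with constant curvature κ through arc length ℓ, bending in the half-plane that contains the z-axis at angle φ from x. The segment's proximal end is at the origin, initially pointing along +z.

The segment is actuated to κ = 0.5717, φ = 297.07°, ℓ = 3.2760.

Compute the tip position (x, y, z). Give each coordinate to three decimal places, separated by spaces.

1.033 -2.021 1.670

θ = κ·ℓ = 0.5717 × 3.2760 = 1.87289 rad
ρ = (1 − cos θ)/κ = (1 − -0.29752)/0.5717 = 2.26958
z = sin θ / κ = 0.95472/0.5717 = 1.66996
x = ρ cos φ = 2.26958 × cos(297.07°) = 1.03284
y = ρ sin φ = 2.26958 × sin(297.07°) = -2.02095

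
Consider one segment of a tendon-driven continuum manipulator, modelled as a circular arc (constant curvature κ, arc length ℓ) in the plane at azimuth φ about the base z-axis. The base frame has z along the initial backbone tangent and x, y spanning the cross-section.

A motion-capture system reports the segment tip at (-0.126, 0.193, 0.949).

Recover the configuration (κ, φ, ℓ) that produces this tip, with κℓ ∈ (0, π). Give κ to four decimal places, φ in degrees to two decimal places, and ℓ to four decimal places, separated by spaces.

0.4833 123.14 0.9859

ρ = √(x²+y²) = √(-0.126² + 0.193²) = 0.23049
φ = atan2(y, x) mod 360° = atan2(0.193, -0.126) = 123.1385°
|p|² = ρ² + z² = 0.23049² + 0.949² = 0.95373
κ = 2ρ / |p|² = 2×0.23049 / 0.95373 = 0.48334
θ = 2·atan2(ρ, z) = 2·atan2(0.23049, 0.949) = 0.47652 rad
ℓ = θ/κ = 0.47652/0.48334 = 0.98589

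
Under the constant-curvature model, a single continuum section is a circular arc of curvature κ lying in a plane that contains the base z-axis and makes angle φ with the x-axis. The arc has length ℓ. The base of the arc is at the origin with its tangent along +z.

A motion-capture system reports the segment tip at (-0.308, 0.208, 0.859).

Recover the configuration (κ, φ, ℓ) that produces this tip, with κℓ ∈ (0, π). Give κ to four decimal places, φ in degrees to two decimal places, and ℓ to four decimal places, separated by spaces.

0.8485 145.97 0.9625

ρ = √(x²+y²) = √(-0.308² + 0.208²) = 0.37166
φ = atan2(y, x) mod 360° = atan2(0.208, -0.308) = 145.9679°
|p|² = ρ² + z² = 0.37166² + 0.859² = 0.87601
κ = 2ρ / |p|² = 2×0.37166 / 0.87601 = 0.84852
θ = 2·atan2(ρ, z) = 2·atan2(0.37166, 0.859) = 0.81668 rad
ℓ = θ/κ = 0.81668/0.84852 = 0.96248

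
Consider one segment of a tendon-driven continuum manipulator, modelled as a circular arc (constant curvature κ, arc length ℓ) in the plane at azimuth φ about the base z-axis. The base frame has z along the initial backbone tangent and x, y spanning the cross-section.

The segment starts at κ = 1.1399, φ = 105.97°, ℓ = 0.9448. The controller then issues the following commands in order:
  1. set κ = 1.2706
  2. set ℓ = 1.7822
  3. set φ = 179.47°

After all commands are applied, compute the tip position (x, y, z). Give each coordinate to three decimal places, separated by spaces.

initial: κ=1.1399, φ=105.97°, ℓ=0.9448
cmd 1: set κ=1.2706 → (κ,φ,ℓ)=(1.2706,105.97°,0.9448) → tip=(-0.1382,0.4828,0.7337)
cmd 2: set ℓ=1.7822 → (κ,φ,ℓ)=(1.2706,105.97°,1.7822) → tip=(-0.3550,1.2404,0.6052)
cmd 3: set φ=179.47° → (κ,φ,ℓ)=(1.2706,179.47°,1.7822) → tip=(-1.2902,0.0119,0.6052)

-1.290 0.012 0.605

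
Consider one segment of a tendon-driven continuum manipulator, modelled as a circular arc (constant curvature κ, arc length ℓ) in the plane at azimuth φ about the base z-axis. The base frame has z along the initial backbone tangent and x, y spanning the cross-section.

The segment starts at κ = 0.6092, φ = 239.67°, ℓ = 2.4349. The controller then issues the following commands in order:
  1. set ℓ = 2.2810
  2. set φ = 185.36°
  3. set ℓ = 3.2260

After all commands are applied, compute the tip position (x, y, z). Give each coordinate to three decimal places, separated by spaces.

-2.262 -0.212 1.515

initial: κ=0.6092, φ=239.67°, ℓ=2.4349
cmd 1: set ℓ=2.2810 → (κ,φ,ℓ)=(0.6092,239.67°,2.2810) → tip=(-0.6795,-1.1615,1.6146)
cmd 2: set φ=185.36° → (κ,φ,ℓ)=(0.6092,185.36°,2.2810) → tip=(-1.3398,-0.1257,1.6146)
cmd 3: set ℓ=3.2260 → (κ,φ,ℓ)=(0.6092,185.36°,3.2260) → tip=(-2.2624,-0.2123,1.5154)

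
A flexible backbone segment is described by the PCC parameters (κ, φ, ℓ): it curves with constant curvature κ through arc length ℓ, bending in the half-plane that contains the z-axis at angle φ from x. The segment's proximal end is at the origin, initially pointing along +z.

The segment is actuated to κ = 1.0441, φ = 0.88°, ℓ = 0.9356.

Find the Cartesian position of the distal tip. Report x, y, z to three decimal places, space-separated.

0.422 0.006 0.794

θ = κ·ℓ = 1.0441 × 0.9356 = 0.97686 rad
ρ = (1 − cos θ)/κ = (1 − 0.55963)/1.0441 = 0.42177
z = sin θ / κ = 0.82874/1.0441 = 0.79374
x = ρ cos φ = 0.42177 × cos(0.88°) = 0.42172
y = ρ sin φ = 0.42177 × sin(0.88°) = 0.00648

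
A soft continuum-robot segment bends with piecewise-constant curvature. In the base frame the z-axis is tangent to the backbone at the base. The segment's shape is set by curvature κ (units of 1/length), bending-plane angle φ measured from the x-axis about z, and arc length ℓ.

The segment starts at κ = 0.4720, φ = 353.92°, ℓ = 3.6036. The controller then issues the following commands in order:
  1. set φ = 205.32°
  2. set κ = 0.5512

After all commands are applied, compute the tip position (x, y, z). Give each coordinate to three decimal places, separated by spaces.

-2.302 -1.089 1.660

initial: κ=0.4720, φ=353.92°, ℓ=3.6036
cmd 1: set φ=205.32° → (κ,φ,ℓ)=(0.4720,205.32°,3.6036) → tip=(-2.1636,-1.0236,2.1007)
cmd 2: set κ=0.5512 → (κ,φ,ℓ)=(0.5512,205.32°,3.6036) → tip=(-2.3019,-1.0891,1.6599)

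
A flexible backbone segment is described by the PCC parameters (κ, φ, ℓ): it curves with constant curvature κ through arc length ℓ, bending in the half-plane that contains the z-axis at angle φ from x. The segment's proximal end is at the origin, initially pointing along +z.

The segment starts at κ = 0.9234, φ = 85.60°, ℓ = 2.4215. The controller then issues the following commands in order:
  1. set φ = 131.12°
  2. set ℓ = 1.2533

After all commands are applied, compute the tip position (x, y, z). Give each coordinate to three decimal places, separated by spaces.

initial: κ=0.9234, φ=85.60°, ℓ=2.4215
cmd 1: set φ=131.12° → (κ,φ,ℓ)=(0.9234,131.12°,2.4215) → tip=(-1.1518,1.3194,0.8521)
cmd 2: set ℓ=1.2533 → (κ,φ,ℓ)=(0.9234,131.12°,1.2533) → tip=(-0.4260,0.4880,0.9917)

-0.426 0.488 0.992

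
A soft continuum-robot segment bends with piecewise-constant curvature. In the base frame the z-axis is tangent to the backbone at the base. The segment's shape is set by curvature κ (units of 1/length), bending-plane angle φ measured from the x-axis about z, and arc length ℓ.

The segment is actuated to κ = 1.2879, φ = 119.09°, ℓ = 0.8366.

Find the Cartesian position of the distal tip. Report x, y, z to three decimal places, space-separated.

θ = κ·ℓ = 1.2879 × 0.8366 = 1.07746 rad
ρ = (1 − cos θ)/κ = (1 − 0.47357)/1.2879 = 0.40875
z = sin θ / κ = 0.88076/1.2879 = 0.68387
x = ρ cos φ = 0.40875 × cos(119.09°) = -0.19873
y = ρ sin φ = 0.40875 × sin(119.09°) = 0.35719

-0.199 0.357 0.684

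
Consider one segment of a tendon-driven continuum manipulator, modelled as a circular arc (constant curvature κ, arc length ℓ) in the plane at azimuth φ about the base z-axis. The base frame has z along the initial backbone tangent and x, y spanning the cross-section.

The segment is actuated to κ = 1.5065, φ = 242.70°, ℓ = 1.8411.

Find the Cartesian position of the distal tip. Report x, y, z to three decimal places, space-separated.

θ = κ·ℓ = 1.5065 × 1.8411 = 2.77362 rad
ρ = (1 − cos θ)/κ = (1 − -0.93306)/1.5065 = 1.28314
z = sin θ / κ = 0.35973/1.5065 = 0.23878
x = ρ cos φ = 1.28314 × cos(242.70°) = -0.58851
y = ρ sin φ = 1.28314 × sin(242.70°) = -1.14022

-0.589 -1.140 0.239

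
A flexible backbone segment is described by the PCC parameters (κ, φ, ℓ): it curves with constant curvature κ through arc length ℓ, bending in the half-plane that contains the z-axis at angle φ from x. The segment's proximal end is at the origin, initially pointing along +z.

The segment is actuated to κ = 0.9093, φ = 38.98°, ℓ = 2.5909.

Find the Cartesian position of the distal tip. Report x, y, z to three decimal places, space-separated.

θ = κ·ℓ = 0.9093 × 2.5909 = 2.35591 rad
ρ = (1 − cos θ)/κ = (1 − -0.70690)/0.9093 = 1.87716
z = sin θ / κ = 0.70731/0.9093 = 0.77786
x = ρ cos φ = 1.87716 × cos(38.98°) = 1.45924
y = ρ sin φ = 1.87716 × sin(38.98°) = 1.18083

1.459 1.181 0.778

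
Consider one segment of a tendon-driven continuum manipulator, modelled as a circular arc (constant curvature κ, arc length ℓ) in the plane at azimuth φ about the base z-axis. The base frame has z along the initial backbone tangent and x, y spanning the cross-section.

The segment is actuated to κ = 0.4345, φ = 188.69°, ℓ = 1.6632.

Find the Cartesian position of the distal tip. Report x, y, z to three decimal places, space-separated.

θ = κ·ℓ = 0.4345 × 1.6632 = 0.72266 rad
ρ = (1 − cos θ)/κ = (1 − 0.75005)/0.4345 = 0.57526
z = sin θ / κ = 0.66138/0.4345 = 1.52217
x = ρ cos φ = 0.57526 × cos(188.69°) = -0.56866
y = ρ sin φ = 0.57526 × sin(188.69°) = -0.08692

-0.569 -0.087 1.522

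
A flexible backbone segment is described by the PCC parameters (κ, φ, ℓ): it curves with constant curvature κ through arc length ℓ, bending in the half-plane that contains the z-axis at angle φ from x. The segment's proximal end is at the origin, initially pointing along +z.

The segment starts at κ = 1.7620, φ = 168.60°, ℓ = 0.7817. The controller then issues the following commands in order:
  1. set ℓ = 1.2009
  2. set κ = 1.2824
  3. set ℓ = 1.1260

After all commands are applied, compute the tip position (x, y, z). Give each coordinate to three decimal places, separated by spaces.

-0.668 0.135 0.774

initial: κ=1.7620, φ=168.60°, ℓ=0.7817
cmd 1: set ℓ=1.2009 → (κ,φ,ℓ)=(1.7620,168.60°,1.2009) → tip=(-0.8448,0.1704,0.4853)
cmd 2: set κ=1.2824 → (κ,φ,ℓ)=(1.2824,168.60°,1.2009) → tip=(-0.7409,0.1494,0.7794)
cmd 3: set ℓ=1.1260 → (κ,φ,ℓ)=(1.2824,168.60°,1.1260) → tip=(-0.6677,0.1346,0.7735)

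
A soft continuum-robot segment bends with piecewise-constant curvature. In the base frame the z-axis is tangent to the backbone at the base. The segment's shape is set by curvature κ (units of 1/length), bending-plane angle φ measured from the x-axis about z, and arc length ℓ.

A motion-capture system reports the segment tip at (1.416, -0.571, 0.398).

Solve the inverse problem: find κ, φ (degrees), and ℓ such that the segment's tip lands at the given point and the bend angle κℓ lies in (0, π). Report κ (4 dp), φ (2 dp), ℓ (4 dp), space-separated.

1.2266 338.04 2.1455

ρ = √(x²+y²) = √(1.416² + -0.571²) = 1.52679
φ = atan2(y, x) mod 360° = atan2(-0.571, 1.416) = 338.0383°
|p|² = ρ² + z² = 1.52679² + 0.398² = 2.48950
κ = 2ρ / |p|² = 2×1.52679 / 2.48950 = 1.22659
θ = 2·atan2(ρ, z) = 2·atan2(1.52679, 0.398) = 2.63159 rad
ℓ = θ/κ = 2.63159/1.22659 = 2.14546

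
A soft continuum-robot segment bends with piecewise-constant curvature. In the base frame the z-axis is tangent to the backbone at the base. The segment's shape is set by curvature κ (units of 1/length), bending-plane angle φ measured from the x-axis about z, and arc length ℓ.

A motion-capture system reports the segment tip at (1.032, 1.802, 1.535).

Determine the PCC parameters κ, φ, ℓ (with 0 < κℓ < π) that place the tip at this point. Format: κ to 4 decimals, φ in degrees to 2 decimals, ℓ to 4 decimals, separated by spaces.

ρ = √(x²+y²) = √(1.032² + 1.802²) = 2.07659
φ = atan2(y, x) mod 360° = atan2(1.802, 1.032) = 60.2004°
|p|² = ρ² + z² = 2.07659² + 1.535² = 6.66845
κ = 2ρ / |p|² = 2×2.07659 / 6.66845 = 0.62281
θ = 2·atan2(ρ, z) = 2·atan2(2.07659, 1.535) = 1.86850 rad
ℓ = θ/κ = 1.86850/0.62281 = 3.00010

0.6228 60.20 3.0001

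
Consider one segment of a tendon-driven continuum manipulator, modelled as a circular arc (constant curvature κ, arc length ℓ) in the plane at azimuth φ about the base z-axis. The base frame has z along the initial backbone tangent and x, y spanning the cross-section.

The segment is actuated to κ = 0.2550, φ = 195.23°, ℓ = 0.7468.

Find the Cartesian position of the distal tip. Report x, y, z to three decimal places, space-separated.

-0.068 -0.019 0.742

θ = κ·ℓ = 0.2550 × 0.7468 = 0.19043 rad
ρ = (1 − cos θ)/κ = (1 − 0.98192)/0.2550 = 0.07089
z = sin θ / κ = 0.18929/0.2550 = 0.74229
x = ρ cos φ = 0.07089 × cos(195.23°) = -0.06840
y = ρ sin φ = 0.07089 × sin(195.23°) = -0.01862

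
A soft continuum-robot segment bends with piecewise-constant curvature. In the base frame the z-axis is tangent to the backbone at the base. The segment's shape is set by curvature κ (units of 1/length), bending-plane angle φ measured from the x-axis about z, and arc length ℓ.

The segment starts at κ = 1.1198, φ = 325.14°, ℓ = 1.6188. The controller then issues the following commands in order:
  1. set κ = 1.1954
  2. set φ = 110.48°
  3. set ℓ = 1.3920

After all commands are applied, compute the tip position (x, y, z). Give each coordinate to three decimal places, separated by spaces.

initial: κ=1.1198, φ=325.14°, ℓ=1.6188
cmd 1: set κ=1.1954 → (κ,φ,ℓ)=(1.1954,325.14°,1.6188) → tip=(0.9310,-0.6485,0.7816)
cmd 2: set φ=110.48° → (κ,φ,ℓ)=(1.1954,110.48°,1.6188) → tip=(-0.3970,1.0629,0.7816)
cmd 3: set ℓ=1.3920 → (κ,φ,ℓ)=(1.1954,110.48°,1.3920) → tip=(-0.3199,0.8566,0.8329)

-0.320 0.857 0.833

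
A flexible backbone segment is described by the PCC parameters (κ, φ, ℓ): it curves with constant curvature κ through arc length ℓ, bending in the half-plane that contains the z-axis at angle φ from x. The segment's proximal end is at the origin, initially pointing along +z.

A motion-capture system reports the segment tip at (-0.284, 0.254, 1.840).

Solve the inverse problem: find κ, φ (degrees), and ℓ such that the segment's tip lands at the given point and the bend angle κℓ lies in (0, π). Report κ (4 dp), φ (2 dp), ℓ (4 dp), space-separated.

ρ = √(x²+y²) = √(-0.284² + 0.254²) = 0.38101
φ = atan2(y, x) mod 360° = atan2(0.254, -0.284) = 138.1916°
|p|² = ρ² + z² = 0.38101² + 1.840² = 3.53077
κ = 2ρ / |p|² = 2×0.38101 / 3.53077 = 0.21583
θ = 2·atan2(ρ, z) = 2·atan2(0.38101, 1.840) = 0.40837 rad
ℓ = θ/κ = 0.40837/0.21583 = 1.89216

0.2158 138.19 1.8922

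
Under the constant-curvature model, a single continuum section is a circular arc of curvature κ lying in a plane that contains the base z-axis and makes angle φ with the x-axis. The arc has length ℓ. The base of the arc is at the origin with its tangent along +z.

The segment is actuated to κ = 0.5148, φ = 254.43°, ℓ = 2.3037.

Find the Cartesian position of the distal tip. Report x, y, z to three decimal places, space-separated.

θ = κ·ℓ = 0.5148 × 2.3037 = 1.18594 rad
ρ = (1 − cos θ)/κ = (1 − 0.37542)/0.5148 = 1.21324
z = sin θ / κ = 0.92685/0.5148 = 1.80042
x = ρ cos φ = 1.21324 × cos(254.43°) = -0.32565
y = ρ sin φ = 1.21324 × sin(254.43°) = -1.16872

-0.326 -1.169 1.800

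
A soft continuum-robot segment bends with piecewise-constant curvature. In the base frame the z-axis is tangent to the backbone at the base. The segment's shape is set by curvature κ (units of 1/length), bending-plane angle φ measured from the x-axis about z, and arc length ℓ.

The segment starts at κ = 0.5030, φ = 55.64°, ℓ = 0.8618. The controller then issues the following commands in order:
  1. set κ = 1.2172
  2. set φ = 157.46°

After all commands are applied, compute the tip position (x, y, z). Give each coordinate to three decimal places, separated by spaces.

initial: κ=0.5030, φ=55.64°, ℓ=0.8618
cmd 1: set κ=1.2172 → (κ,φ,ℓ)=(1.2172,55.64°,0.8618) → tip=(0.2326,0.3402,0.7122)
cmd 2: set φ=157.46° → (κ,φ,ℓ)=(1.2172,157.46°,0.8618) → tip=(-0.3806,0.1580,0.7122)

-0.381 0.158 0.712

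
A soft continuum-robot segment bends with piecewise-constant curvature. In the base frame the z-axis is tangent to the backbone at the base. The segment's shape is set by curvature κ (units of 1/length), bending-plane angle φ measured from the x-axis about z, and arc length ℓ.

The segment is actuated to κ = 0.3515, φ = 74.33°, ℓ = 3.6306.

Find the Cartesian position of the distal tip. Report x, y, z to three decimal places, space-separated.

0.545 1.944 2.722

θ = κ·ℓ = 0.3515 × 3.6306 = 1.27616 rad
ρ = (1 − cos θ)/κ = (1 − 0.29040)/0.3515 = 2.01879
z = sin θ / κ = 0.95691/0.3515 = 2.72235
x = ρ cos φ = 2.01879 × cos(74.33°) = 0.54527
y = ρ sin φ = 2.01879 × sin(74.33°) = 1.94376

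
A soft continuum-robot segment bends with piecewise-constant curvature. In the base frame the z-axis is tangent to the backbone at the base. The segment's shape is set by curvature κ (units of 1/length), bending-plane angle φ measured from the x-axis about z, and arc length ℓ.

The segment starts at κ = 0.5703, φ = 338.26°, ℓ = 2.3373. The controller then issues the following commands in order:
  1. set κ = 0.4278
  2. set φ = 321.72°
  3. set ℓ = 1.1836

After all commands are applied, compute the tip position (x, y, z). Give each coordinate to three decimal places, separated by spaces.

0.230 -0.182 1.134

initial: κ=0.5703, φ=338.26°, ℓ=2.3373
cmd 1: set κ=0.4278 → (κ,φ,ℓ)=(0.4278,338.26°,2.3373) → tip=(0.9979,-0.3979,1.9668)
cmd 2: set φ=321.72° → (κ,φ,ℓ)=(0.4278,321.72°,2.3373) → tip=(0.8434,-0.6656,1.9668)
cmd 3: set ℓ=1.1836 → (κ,φ,ℓ)=(0.4278,321.72°,1.1836) → tip=(0.2302,-0.1817,1.1337)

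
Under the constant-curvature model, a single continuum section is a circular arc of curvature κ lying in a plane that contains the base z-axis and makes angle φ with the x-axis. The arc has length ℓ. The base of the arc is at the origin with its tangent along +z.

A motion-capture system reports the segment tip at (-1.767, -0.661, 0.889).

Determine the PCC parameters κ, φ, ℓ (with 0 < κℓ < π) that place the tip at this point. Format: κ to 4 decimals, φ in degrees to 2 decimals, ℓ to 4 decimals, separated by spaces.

ρ = √(x²+y²) = √(-1.767² + -0.661²) = 1.88659
φ = atan2(y, x) mod 360° = atan2(-0.661, -1.767) = 200.5098°
|p|² = ρ² + z² = 1.88659² + 0.889² = 4.34953
κ = 2ρ / |p|² = 2×1.88659 / 4.34953 = 0.86749
θ = 2·atan2(ρ, z) = 2·atan2(1.88659, 0.889) = 2.26087 rad
ℓ = θ/κ = 2.26087/0.86749 = 2.60622

0.8675 200.51 2.6062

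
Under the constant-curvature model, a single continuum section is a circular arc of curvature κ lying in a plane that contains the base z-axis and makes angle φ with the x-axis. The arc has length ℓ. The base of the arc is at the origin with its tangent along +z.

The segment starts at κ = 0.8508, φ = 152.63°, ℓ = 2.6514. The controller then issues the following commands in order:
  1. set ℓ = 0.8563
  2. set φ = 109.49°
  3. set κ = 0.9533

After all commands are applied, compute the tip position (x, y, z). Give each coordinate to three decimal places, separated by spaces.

-0.110 0.312 0.764

initial: κ=0.8508, φ=152.63°, ℓ=2.6514
cmd 1: set ℓ=0.8563 → (κ,φ,ℓ)=(0.8508,152.63°,0.8563) → tip=(-0.2650,0.1372,0.7825)
cmd 2: set φ=109.49° → (κ,φ,ℓ)=(0.8508,109.49°,0.8563) → tip=(-0.0995,0.2813,0.7825)
cmd 3: set κ=0.9533 → (κ,φ,ℓ)=(0.9533,109.49°,0.8563) → tip=(-0.1103,0.3116,0.7643)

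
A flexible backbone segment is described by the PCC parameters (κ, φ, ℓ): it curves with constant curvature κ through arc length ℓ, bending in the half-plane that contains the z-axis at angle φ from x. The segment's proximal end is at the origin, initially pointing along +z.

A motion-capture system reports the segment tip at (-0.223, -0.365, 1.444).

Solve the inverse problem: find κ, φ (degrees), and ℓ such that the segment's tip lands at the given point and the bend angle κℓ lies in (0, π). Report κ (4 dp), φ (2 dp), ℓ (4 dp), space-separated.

0.3772 238.58 1.5270

ρ = √(x²+y²) = √(-0.223² + -0.365²) = 0.42773
φ = atan2(y, x) mod 360° = atan2(-0.365, -0.223) = 238.5768°
|p|² = ρ² + z² = 0.42773² + 1.444² = 2.26809
κ = 2ρ / |p|² = 2×0.42773 / 2.26809 = 0.37717
θ = 2·atan2(ρ, z) = 2·atan2(0.42773, 1.444) = 0.57596 rad
ℓ = θ/κ = 0.57596/0.37717 = 1.52704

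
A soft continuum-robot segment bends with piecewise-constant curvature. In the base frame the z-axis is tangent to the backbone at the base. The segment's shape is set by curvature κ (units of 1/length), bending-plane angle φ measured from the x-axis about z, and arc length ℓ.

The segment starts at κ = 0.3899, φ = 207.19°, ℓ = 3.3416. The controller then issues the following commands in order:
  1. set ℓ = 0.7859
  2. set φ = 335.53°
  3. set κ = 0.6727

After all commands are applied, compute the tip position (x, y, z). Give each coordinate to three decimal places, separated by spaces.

0.185 -0.084 0.750

initial: κ=0.3899, φ=207.19°, ℓ=3.3416
cmd 1: set ℓ=0.7859 → (κ,φ,ℓ)=(0.3899,207.19°,0.7859) → tip=(-0.1063,-0.0546,0.7737)
cmd 2: set φ=335.53° → (κ,φ,ℓ)=(0.3899,335.53°,0.7859) → tip=(0.1087,-0.0495,0.7737)
cmd 3: set κ=0.6727 → (κ,φ,ℓ)=(0.6727,335.53°,0.7859) → tip=(0.1847,-0.0841,0.7498)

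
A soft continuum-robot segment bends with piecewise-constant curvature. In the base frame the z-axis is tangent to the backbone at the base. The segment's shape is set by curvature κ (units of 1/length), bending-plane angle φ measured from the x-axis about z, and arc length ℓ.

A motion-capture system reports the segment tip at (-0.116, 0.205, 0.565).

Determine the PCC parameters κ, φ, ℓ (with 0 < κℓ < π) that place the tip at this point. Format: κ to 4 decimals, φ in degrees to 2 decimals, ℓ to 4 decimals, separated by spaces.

1.2572 119.50 0.6283

ρ = √(x²+y²) = √(-0.116² + 0.205²) = 0.23554
φ = atan2(y, x) mod 360° = atan2(0.205, -0.116) = 119.5035°
|p|² = ρ² + z² = 0.23554² + 0.565² = 0.37471
κ = 2ρ / |p|² = 2×0.23554 / 0.37471 = 1.25722
θ = 2·atan2(ρ, z) = 2·atan2(0.23554, 0.565) = 0.78997 rad
ℓ = θ/κ = 0.78997/1.25722 = 0.62834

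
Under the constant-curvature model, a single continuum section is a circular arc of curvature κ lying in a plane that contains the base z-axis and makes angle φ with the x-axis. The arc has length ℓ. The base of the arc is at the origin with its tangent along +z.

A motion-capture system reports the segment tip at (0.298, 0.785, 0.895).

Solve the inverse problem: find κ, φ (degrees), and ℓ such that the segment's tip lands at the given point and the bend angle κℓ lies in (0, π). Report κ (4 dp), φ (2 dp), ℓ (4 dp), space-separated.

ρ = √(x²+y²) = √(0.298² + 0.785²) = 0.83966
φ = atan2(y, x) mod 360° = atan2(0.785, 0.298) = 69.2123°
|p|² = ρ² + z² = 0.83966² + 0.895² = 1.50605
κ = 2ρ / |p|² = 2×0.83966 / 1.50605 = 1.11505
θ = 2·atan2(ρ, z) = 2·atan2(0.83966, 0.895) = 1.50701 rad
ℓ = θ/κ = 1.50701/1.11505 = 1.35152

1.1150 69.21 1.3515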